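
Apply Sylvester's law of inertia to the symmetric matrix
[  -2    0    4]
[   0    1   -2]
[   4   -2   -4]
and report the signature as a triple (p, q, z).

Answer: (1, 1, 1)

Derivation:
step 0: pivot -2 → sign −
step 1: pivot 1 → sign +
step 2: row/col 2 already zero → sign 0
signature = (1, 1, 1)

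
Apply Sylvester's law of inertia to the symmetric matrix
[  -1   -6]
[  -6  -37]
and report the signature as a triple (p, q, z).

Answer: (0, 2, 0)

Derivation:
step 0: pivot -1 → sign −
step 1: pivot -1 → sign −
signature = (0, 2, 0)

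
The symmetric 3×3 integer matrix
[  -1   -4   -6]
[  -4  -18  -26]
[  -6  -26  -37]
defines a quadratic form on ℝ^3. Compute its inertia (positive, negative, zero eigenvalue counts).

step 0: pivot -1 → sign −
step 1: pivot -2 → sign −
step 2: pivot 1 → sign +
signature = (1, 2, 0)

Answer: (1, 2, 0)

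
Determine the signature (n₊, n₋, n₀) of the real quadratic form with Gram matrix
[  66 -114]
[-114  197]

Answer: (2, 0, 0)

Derivation:
step 0: pivot 66 → sign +
step 1: pivot 1/11 → sign +
signature = (2, 0, 0)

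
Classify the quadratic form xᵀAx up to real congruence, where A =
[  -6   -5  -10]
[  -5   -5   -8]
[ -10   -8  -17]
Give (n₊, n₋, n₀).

step 0: pivot -6 → sign −
step 1: pivot -5/6 → sign −
step 2: pivot -1/5 → sign −
signature = (0, 3, 0)

Answer: (0, 3, 0)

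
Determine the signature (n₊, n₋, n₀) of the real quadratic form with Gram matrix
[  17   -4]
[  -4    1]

Answer: (2, 0, 0)

Derivation:
step 0: pivot 17 → sign +
step 1: pivot 1/17 → sign +
signature = (2, 0, 0)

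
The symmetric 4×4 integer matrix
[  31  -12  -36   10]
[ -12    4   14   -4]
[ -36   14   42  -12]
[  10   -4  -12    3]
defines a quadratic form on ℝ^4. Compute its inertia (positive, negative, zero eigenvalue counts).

step 0: pivot 31 → sign +
step 1: pivot -20/31 → sign −
step 2: pivot 1/5 → sign +
step 3: pivot -1 → sign −
signature = (2, 2, 0)

Answer: (2, 2, 0)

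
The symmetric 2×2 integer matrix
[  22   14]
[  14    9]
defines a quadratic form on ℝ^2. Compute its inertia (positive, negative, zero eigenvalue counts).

step 0: pivot 22 → sign +
step 1: pivot 1/11 → sign +
signature = (2, 0, 0)

Answer: (2, 0, 0)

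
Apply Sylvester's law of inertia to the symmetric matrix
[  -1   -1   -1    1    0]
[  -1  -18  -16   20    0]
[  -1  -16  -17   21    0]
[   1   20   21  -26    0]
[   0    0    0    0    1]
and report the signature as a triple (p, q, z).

step 0: pivot -1 → sign −
step 1: pivot -17 → sign −
step 2: pivot -47/17 → sign −
step 3: pivot 1/47 → sign +
step 4: pivot 1 → sign +
signature = (2, 3, 0)

Answer: (2, 3, 0)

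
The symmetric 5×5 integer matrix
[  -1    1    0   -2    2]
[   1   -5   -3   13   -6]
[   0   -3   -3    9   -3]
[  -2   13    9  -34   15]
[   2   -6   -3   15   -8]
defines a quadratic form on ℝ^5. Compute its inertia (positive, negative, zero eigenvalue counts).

Answer: (1, 3, 1)

Derivation:
step 0: pivot -1 → sign −
step 1: pivot -4 → sign −
step 2: pivot -3/4 → sign −
step 3: pivot 1 → sign +
step 4: row/col 4 already zero → sign 0
signature = (1, 3, 1)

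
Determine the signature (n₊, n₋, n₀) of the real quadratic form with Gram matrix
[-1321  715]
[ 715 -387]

Answer: (0, 2, 0)

Derivation:
step 0: pivot -1321 → sign −
step 1: pivot -2/1321 → sign −
signature = (0, 2, 0)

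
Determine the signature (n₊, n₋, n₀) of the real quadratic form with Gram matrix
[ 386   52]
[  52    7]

step 0: pivot 386 → sign +
step 1: pivot -1/193 → sign −
signature = (1, 1, 0)

Answer: (1, 1, 0)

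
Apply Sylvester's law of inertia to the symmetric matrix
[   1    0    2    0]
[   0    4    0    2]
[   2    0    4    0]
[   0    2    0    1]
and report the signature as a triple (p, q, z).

step 0: pivot 1 → sign +
step 1: pivot 4 → sign +
step 2: row/col 2 already zero → sign 0
step 3: row/col 3 already zero → sign 0
signature = (2, 0, 2)

Answer: (2, 0, 2)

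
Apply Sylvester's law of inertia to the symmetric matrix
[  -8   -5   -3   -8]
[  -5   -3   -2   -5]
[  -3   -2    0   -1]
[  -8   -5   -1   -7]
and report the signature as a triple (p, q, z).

Answer: (2, 2, 0)

Derivation:
step 0: pivot -8 → sign −
step 1: pivot 1/8 → sign +
step 2: pivot 1 → sign +
step 3: pivot -3 → sign −
signature = (2, 2, 0)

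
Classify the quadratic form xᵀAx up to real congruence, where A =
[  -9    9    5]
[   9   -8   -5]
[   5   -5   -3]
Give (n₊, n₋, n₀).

step 0: pivot -9 → sign −
step 1: pivot 1 → sign +
step 2: pivot -2/9 → sign −
signature = (1, 2, 0)

Answer: (1, 2, 0)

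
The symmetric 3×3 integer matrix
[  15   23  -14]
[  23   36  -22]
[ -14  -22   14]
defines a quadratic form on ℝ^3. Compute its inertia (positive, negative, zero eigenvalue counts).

Answer: (3, 0, 0)

Derivation:
step 0: pivot 15 → sign +
step 1: pivot 11/15 → sign +
step 2: pivot 6/11 → sign +
signature = (3, 0, 0)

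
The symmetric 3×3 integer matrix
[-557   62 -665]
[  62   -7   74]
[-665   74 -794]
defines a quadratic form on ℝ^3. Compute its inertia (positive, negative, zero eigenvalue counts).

step 0: pivot -557 → sign −
step 1: pivot -55/557 → sign −
step 2: pivot -3/55 → sign −
signature = (0, 3, 0)

Answer: (0, 3, 0)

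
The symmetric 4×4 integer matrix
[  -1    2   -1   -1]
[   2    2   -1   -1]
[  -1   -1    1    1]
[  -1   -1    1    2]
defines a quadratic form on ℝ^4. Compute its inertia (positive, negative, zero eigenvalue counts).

step 0: pivot -1 → sign −
step 1: pivot 6 → sign +
step 2: pivot 1/2 → sign +
step 3: pivot 1 → sign +
signature = (3, 1, 0)

Answer: (3, 1, 0)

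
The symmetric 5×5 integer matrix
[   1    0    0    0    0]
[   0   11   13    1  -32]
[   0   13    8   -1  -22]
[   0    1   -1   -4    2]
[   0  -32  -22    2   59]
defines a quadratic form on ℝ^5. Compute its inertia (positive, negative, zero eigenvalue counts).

Answer: (2, 3, 0)

Derivation:
step 0: pivot 1 → sign +
step 1: pivot 11 → sign +
step 2: pivot -81/11 → sign −
step 3: pivot -31/9 → sign −
step 4: pivot -3/31 → sign −
signature = (2, 3, 0)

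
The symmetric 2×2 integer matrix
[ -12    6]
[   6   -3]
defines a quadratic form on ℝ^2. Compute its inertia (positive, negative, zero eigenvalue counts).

step 0: pivot -12 → sign −
step 1: row/col 1 already zero → sign 0
signature = (0, 1, 1)

Answer: (0, 1, 1)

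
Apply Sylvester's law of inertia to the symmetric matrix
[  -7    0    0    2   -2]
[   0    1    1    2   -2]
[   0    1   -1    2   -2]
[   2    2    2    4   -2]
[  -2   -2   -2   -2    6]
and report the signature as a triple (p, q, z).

step 0: pivot -7 → sign −
step 1: pivot 1 → sign +
step 2: pivot -2 → sign −
step 3: pivot 4/7 → sign +
step 4: pivot -1 → sign −
signature = (2, 3, 0)

Answer: (2, 3, 0)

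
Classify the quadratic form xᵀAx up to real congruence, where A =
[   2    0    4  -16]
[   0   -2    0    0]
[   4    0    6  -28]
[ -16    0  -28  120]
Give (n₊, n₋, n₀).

Answer: (1, 2, 1)

Derivation:
step 0: pivot 2 → sign +
step 1: pivot -2 → sign −
step 2: pivot -2 → sign −
step 3: row/col 3 already zero → sign 0
signature = (1, 2, 1)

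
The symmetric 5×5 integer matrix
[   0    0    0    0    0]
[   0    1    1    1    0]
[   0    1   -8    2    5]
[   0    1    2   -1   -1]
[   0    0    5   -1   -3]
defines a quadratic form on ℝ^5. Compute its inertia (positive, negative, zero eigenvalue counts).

Answer: (1, 3, 1)

Derivation:
step 0: pivot 1 → sign +
step 1: pivot -9 → sign −
step 2: pivot -17/9 → sign −
step 3: pivot -2/17 → sign −
step 4: row/col 4 already zero → sign 0
signature = (1, 3, 1)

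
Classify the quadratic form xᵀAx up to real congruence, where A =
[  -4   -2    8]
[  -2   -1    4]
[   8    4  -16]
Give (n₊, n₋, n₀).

Answer: (0, 1, 2)

Derivation:
step 0: pivot -4 → sign −
step 1: row/col 1 already zero → sign 0
step 2: row/col 2 already zero → sign 0
signature = (0, 1, 2)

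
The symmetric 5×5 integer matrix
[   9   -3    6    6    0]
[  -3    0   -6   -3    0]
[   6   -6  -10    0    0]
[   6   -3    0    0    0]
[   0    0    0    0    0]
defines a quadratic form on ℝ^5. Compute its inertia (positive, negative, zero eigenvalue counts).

Answer: (2, 2, 1)

Derivation:
step 0: pivot 9 → sign +
step 1: pivot -1 → sign −
step 2: pivot 2 → sign +
step 3: pivot -3 → sign −
step 4: row/col 4 already zero → sign 0
signature = (2, 2, 1)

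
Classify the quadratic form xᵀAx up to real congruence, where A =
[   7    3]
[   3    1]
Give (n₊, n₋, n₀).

Answer: (1, 1, 0)

Derivation:
step 0: pivot 7 → sign +
step 1: pivot -2/7 → sign −
signature = (1, 1, 0)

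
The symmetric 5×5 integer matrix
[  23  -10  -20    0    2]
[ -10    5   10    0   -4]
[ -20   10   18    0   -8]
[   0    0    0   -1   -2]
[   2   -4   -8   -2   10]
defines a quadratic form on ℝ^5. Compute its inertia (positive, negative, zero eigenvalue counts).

step 0: pivot 23 → sign +
step 1: pivot 15/23 → sign +
step 2: pivot -2 → sign −
step 3: pivot -1 → sign −
step 4: pivot -6/5 → sign −
signature = (2, 3, 0)

Answer: (2, 3, 0)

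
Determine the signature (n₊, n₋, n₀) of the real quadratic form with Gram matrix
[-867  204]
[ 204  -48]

Answer: (0, 1, 1)

Derivation:
step 0: pivot -867 → sign −
step 1: row/col 1 already zero → sign 0
signature = (0, 1, 1)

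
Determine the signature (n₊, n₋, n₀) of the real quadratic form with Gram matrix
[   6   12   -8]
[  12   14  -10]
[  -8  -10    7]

Answer: (1, 2, 0)

Derivation:
step 0: pivot 6 → sign +
step 1: pivot -10 → sign −
step 2: pivot -1/15 → sign −
signature = (1, 2, 0)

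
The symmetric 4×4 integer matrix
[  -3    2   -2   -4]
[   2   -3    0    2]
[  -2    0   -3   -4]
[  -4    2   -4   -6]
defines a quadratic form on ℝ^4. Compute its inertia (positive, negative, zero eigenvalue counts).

step 0: pivot -3 → sign −
step 1: pivot -5/3 → sign −
step 2: pivot -3/5 → sign −
step 3: pivot 2/3 → sign +
signature = (1, 3, 0)

Answer: (1, 3, 0)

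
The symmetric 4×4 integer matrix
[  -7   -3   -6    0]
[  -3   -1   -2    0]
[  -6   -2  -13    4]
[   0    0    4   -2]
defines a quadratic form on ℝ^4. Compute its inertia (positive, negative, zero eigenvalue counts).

step 0: pivot -7 → sign −
step 1: pivot 2/7 → sign +
step 2: pivot -9 → sign −
step 3: pivot -2/9 → sign −
signature = (1, 3, 0)

Answer: (1, 3, 0)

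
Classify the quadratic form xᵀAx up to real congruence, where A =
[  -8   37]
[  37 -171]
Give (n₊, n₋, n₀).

Answer: (1, 1, 0)

Derivation:
step 0: pivot -8 → sign −
step 1: pivot 1/8 → sign +
signature = (1, 1, 0)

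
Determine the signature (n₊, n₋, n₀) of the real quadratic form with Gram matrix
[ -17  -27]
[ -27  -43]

Answer: (0, 2, 0)

Derivation:
step 0: pivot -17 → sign −
step 1: pivot -2/17 → sign −
signature = (0, 2, 0)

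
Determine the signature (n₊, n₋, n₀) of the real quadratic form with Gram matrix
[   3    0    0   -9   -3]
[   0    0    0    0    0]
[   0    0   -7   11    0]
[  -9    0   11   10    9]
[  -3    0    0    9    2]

step 0: pivot 3 → sign +
step 1: pivot -7 → sign −
step 2: pivot 2/7 → sign +
step 3: pivot -1 → sign −
step 4: row/col 4 already zero → sign 0
signature = (2, 2, 1)

Answer: (2, 2, 1)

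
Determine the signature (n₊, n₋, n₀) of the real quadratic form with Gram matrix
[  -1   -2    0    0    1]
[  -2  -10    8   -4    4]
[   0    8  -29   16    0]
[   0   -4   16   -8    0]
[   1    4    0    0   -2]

Answer: (1, 3, 1)

Derivation:
step 0: pivot -1 → sign −
step 1: pivot -6 → sign −
step 2: pivot -55/3 → sign −
step 3: pivot 48/55 → sign +
step 4: row/col 4 already zero → sign 0
signature = (1, 3, 1)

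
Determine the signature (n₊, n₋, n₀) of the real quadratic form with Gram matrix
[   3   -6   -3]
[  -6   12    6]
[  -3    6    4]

step 0: pivot 3 → sign +
step 1: pivot 1 → sign +
step 2: row/col 2 already zero → sign 0
signature = (2, 0, 1)

Answer: (2, 0, 1)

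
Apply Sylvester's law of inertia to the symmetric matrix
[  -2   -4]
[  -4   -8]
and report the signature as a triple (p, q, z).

Answer: (0, 1, 1)

Derivation:
step 0: pivot -2 → sign −
step 1: row/col 1 already zero → sign 0
signature = (0, 1, 1)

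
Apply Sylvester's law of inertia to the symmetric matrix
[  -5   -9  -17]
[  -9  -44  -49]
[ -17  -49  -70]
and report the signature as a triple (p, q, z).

step 0: pivot -5 → sign −
step 1: pivot -139/5 → sign −
step 2: pivot -3/139 → sign −
signature = (0, 3, 0)

Answer: (0, 3, 0)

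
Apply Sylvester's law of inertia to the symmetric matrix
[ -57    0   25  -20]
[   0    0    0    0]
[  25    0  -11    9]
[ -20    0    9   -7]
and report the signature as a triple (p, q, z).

step 0: pivot -57 → sign −
step 1: pivot -2/57 → sign −
step 2: pivot 3/2 → sign +
step 3: row/col 3 already zero → sign 0
signature = (1, 2, 1)

Answer: (1, 2, 1)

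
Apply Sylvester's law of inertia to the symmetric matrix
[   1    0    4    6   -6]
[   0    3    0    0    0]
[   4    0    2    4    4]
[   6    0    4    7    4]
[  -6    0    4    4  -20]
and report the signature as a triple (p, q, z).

Answer: (2, 2, 1)

Derivation:
step 0: pivot 1 → sign +
step 1: pivot 3 → sign +
step 2: pivot -14 → sign −
step 3: pivot -3/7 → sign −
step 4: row/col 4 already zero → sign 0
signature = (2, 2, 1)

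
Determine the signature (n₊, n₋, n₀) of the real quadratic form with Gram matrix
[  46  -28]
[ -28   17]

Answer: (1, 1, 0)

Derivation:
step 0: pivot 46 → sign +
step 1: pivot -1/23 → sign −
signature = (1, 1, 0)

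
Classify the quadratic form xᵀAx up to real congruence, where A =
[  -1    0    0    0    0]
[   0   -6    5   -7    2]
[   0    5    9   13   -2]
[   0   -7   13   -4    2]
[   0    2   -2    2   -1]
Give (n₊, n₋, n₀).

Answer: (2, 3, 0)

Derivation:
step 0: pivot -1 → sign −
step 1: pivot -6 → sign −
step 2: pivot 79/6 → sign +
step 3: pivot 21/79 → sign +
step 4: pivot -3/7 → sign −
signature = (2, 3, 0)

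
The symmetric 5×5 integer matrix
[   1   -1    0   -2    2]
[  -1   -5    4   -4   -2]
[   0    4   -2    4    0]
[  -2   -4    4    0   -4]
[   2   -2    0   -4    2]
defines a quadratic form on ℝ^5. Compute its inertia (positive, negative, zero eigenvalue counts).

Answer: (3, 2, 0)

Derivation:
step 0: pivot 1 → sign +
step 1: pivot -6 → sign −
step 2: pivot 2/3 → sign +
step 3: pivot 2 → sign +
step 4: pivot -2 → sign −
signature = (3, 2, 0)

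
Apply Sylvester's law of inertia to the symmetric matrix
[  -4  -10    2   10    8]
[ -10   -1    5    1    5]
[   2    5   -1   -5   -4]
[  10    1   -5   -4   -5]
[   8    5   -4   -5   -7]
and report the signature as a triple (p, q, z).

Answer: (1, 3, 1)

Derivation:
step 0: pivot -4 → sign −
step 1: pivot 24 → sign +
step 2: pivot -3 → sign −
step 3: pivot -3/8 → sign −
step 4: row/col 4 already zero → sign 0
signature = (1, 3, 1)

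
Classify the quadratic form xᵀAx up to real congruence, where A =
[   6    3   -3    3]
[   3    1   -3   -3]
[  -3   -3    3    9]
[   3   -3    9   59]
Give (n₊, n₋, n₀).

step 0: pivot 6 → sign +
step 1: pivot -1/2 → sign −
step 2: pivot 6 → sign +
step 3: pivot 2 → sign +
signature = (3, 1, 0)

Answer: (3, 1, 0)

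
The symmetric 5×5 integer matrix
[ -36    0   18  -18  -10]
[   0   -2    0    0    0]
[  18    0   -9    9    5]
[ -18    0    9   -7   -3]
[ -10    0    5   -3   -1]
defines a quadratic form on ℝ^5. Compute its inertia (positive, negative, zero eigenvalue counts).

Answer: (1, 3, 1)

Derivation:
step 0: pivot -36 → sign −
step 1: pivot -2 → sign −
step 2: pivot 2 → sign +
step 3: pivot -2/9 → sign −
step 4: row/col 4 already zero → sign 0
signature = (1, 3, 1)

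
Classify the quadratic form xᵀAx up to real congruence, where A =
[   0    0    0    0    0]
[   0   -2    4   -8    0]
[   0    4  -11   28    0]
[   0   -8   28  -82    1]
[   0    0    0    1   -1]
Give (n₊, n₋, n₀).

Answer: (0, 4, 1)

Derivation:
step 0: pivot -2 → sign −
step 1: pivot -3 → sign −
step 2: pivot -2 → sign −
step 3: pivot -1/2 → sign −
step 4: row/col 4 already zero → sign 0
signature = (0, 4, 1)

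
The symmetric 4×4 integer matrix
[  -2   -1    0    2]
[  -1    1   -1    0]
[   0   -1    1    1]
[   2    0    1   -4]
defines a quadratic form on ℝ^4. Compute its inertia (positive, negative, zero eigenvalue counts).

step 0: pivot -2 → sign −
step 1: pivot 3/2 → sign +
step 2: pivot 1/3 → sign +
step 3: pivot -3 → sign −
signature = (2, 2, 0)

Answer: (2, 2, 0)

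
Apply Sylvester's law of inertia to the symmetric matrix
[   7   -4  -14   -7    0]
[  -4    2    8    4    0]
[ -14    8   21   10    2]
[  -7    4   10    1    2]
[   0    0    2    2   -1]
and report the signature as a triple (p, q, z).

Answer: (1, 4, 0)

Derivation:
step 0: pivot 7 → sign +
step 1: pivot -2/7 → sign −
step 2: pivot -7 → sign −
step 3: pivot -26/7 → sign −
step 4: pivot -3/13 → sign −
signature = (1, 4, 0)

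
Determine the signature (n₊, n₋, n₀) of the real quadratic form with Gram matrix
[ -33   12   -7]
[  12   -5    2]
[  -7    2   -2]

Answer: (0, 3, 0)

Derivation:
step 0: pivot -33 → sign −
step 1: pivot -7/11 → sign −
step 2: pivot -1/21 → sign −
signature = (0, 3, 0)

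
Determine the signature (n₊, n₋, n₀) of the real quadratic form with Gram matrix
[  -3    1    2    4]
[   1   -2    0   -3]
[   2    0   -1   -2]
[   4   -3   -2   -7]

step 0: pivot -3 → sign −
step 1: pivot -5/3 → sign −
step 2: pivot 3/5 → sign +
step 3: row/col 3 already zero → sign 0
signature = (1, 2, 1)

Answer: (1, 2, 1)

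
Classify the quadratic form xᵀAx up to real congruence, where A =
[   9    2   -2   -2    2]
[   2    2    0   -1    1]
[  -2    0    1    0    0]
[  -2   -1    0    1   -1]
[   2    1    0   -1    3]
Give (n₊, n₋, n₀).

step 0: pivot 9 → sign +
step 1: pivot 14/9 → sign +
step 2: pivot 3/7 → sign +
step 3: pivot 1/6 → sign +
step 4: pivot 2 → sign +
signature = (5, 0, 0)

Answer: (5, 0, 0)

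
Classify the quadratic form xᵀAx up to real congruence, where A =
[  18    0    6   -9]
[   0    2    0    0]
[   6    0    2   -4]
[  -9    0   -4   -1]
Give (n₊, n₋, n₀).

Answer: (3, 1, 0)

Derivation:
step 0: pivot 18 → sign +
step 1: pivot 2 → sign +
step 2: pivot -11/2 → sign −
step 3: pivot 2/11 → sign +
signature = (3, 1, 0)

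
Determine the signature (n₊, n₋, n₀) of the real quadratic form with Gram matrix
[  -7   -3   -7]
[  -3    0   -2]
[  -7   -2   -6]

Answer: (2, 1, 0)

Derivation:
step 0: pivot -7 → sign −
step 1: pivot 9/7 → sign +
step 2: pivot 2/9 → sign +
signature = (2, 1, 0)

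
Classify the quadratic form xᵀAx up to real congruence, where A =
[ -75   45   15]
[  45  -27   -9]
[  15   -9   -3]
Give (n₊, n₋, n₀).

step 0: pivot -75 → sign −
step 1: row/col 1 already zero → sign 0
step 2: row/col 2 already zero → sign 0
signature = (0, 1, 2)

Answer: (0, 1, 2)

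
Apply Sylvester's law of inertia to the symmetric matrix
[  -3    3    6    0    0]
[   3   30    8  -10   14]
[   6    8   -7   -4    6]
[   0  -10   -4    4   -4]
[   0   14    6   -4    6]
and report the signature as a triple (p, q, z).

Answer: (2, 2, 1)

Derivation:
step 0: pivot -3 → sign −
step 1: pivot 33 → sign +
step 2: pivot -31/33 → sign −
step 3: pivot 32/31 → sign +
step 4: row/col 4 already zero → sign 0
signature = (2, 2, 1)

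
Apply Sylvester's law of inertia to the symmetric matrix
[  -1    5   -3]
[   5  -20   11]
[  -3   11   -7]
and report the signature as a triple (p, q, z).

Answer: (1, 2, 0)

Derivation:
step 0: pivot -1 → sign −
step 1: pivot 5 → sign +
step 2: pivot -6/5 → sign −
signature = (1, 2, 0)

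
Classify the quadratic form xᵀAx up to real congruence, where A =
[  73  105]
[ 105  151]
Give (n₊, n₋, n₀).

step 0: pivot 73 → sign +
step 1: pivot -2/73 → sign −
signature = (1, 1, 0)

Answer: (1, 1, 0)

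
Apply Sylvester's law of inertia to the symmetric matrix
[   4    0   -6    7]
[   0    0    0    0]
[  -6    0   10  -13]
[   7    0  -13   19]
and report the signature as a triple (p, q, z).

step 0: pivot 4 → sign +
step 1: pivot 1 → sign +
step 2: pivot 1/2 → sign +
step 3: row/col 3 already zero → sign 0
signature = (3, 0, 1)

Answer: (3, 0, 1)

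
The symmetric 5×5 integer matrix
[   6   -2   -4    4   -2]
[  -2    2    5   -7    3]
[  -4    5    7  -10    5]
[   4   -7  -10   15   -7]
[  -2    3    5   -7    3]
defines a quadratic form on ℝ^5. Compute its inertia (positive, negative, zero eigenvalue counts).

step 0: pivot 6 → sign +
step 1: pivot 4/3 → sign +
step 2: pivot -23/4 → sign −
step 3: pivot 2/23 → sign +
step 4: pivot -3/2 → sign −
signature = (3, 2, 0)

Answer: (3, 2, 0)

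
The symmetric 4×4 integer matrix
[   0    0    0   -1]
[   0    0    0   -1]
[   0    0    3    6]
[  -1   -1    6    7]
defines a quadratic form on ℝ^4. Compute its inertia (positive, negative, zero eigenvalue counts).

step 0: pivot 3 → sign +
step 1: pivot -5 → sign −
step 2: pivot 1/5 → sign +
step 3: row/col 3 already zero → sign 0
signature = (2, 1, 1)

Answer: (2, 1, 1)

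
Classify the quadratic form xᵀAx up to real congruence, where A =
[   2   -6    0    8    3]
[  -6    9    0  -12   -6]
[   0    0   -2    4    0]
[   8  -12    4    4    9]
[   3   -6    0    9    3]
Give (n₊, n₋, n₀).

step 0: pivot 2 → sign +
step 1: pivot -9 → sign −
step 2: pivot -2 → sign −
step 3: pivot -4 → sign −
step 4: pivot -1/4 → sign −
signature = (1, 4, 0)

Answer: (1, 4, 0)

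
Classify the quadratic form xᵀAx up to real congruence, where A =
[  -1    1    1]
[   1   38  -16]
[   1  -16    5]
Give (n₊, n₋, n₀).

step 0: pivot -1 → sign −
step 1: pivot 39 → sign +
step 2: pivot 3/13 → sign +
signature = (2, 1, 0)

Answer: (2, 1, 0)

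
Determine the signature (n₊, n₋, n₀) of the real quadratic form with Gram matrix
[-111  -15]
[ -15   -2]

Answer: (1, 1, 0)

Derivation:
step 0: pivot -111 → sign −
step 1: pivot 1/37 → sign +
signature = (1, 1, 0)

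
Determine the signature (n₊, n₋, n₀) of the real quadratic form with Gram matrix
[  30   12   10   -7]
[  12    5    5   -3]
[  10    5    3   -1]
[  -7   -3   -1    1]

Answer: (3, 1, 0)

Derivation:
step 0: pivot 30 → sign +
step 1: pivot 1/5 → sign +
step 2: pivot -16/3 → sign −
step 3: pivot 3/16 → sign +
signature = (3, 1, 0)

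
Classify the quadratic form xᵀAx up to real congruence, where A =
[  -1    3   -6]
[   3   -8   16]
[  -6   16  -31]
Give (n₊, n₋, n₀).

step 0: pivot -1 → sign −
step 1: pivot 1 → sign +
step 2: pivot 1 → sign +
signature = (2, 1, 0)

Answer: (2, 1, 0)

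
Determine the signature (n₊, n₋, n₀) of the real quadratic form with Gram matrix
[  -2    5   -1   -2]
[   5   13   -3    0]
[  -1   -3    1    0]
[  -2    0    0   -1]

Answer: (2, 1, 1)

Derivation:
step 0: pivot -2 → sign −
step 1: pivot 51/2 → sign +
step 2: pivot 16/51 → sign +
step 3: row/col 3 already zero → sign 0
signature = (2, 1, 1)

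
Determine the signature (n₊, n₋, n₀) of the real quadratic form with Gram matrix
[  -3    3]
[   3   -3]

Answer: (0, 1, 1)

Derivation:
step 0: pivot -3 → sign −
step 1: row/col 1 already zero → sign 0
signature = (0, 1, 1)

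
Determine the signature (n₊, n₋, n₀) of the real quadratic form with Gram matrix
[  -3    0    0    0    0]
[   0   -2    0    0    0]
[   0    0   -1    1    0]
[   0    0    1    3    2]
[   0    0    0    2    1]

Answer: (1, 3, 1)

Derivation:
step 0: pivot -3 → sign −
step 1: pivot -2 → sign −
step 2: pivot -1 → sign −
step 3: pivot 4 → sign +
step 4: row/col 4 already zero → sign 0
signature = (1, 3, 1)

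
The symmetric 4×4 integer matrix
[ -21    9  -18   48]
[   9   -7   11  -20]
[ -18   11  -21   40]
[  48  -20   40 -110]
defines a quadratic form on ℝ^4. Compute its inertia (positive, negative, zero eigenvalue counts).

Answer: (0, 4, 0)

Derivation:
step 0: pivot -21 → sign −
step 1: pivot -22/7 → sign −
step 2: pivot -47/22 → sign −
step 3: pivot -2/47 → sign −
signature = (0, 4, 0)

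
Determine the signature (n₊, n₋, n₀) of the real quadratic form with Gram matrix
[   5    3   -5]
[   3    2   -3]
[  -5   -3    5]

Answer: (2, 0, 1)

Derivation:
step 0: pivot 5 → sign +
step 1: pivot 1/5 → sign +
step 2: row/col 2 already zero → sign 0
signature = (2, 0, 1)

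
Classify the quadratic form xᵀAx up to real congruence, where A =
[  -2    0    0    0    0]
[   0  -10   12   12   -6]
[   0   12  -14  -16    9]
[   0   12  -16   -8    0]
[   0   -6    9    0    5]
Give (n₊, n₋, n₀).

Answer: (2, 2, 1)

Derivation:
step 0: pivot -2 → sign −
step 1: pivot -10 → sign −
step 2: pivot 2/5 → sign +
step 3: pivot 1/2 → sign +
step 4: row/col 4 already zero → sign 0
signature = (2, 2, 1)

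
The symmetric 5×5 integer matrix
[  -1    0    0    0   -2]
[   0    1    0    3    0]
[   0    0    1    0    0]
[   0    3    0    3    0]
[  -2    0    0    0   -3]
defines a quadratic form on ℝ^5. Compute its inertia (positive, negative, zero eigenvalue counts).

Answer: (3, 2, 0)

Derivation:
step 0: pivot -1 → sign −
step 1: pivot 1 → sign +
step 2: pivot 1 → sign +
step 3: pivot -6 → sign −
step 4: pivot 1 → sign +
signature = (3, 2, 0)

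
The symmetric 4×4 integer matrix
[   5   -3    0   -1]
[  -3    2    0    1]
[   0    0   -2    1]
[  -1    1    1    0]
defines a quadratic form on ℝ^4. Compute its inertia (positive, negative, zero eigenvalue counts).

Answer: (2, 2, 0)

Derivation:
step 0: pivot 5 → sign +
step 1: pivot 1/5 → sign +
step 2: pivot -2 → sign −
step 3: pivot -1/2 → sign −
signature = (2, 2, 0)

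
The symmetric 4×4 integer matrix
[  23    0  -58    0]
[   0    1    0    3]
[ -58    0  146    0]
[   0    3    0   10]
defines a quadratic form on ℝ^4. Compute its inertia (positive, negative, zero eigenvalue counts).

Answer: (3, 1, 0)

Derivation:
step 0: pivot 23 → sign +
step 1: pivot 1 → sign +
step 2: pivot -6/23 → sign −
step 3: pivot 1 → sign +
signature = (3, 1, 0)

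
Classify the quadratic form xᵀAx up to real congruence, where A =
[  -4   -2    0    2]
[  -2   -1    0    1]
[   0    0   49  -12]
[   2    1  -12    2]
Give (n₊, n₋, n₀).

step 0: pivot -4 → sign −
step 1: pivot 49 → sign +
step 2: pivot 3/49 → sign +
step 3: row/col 3 already zero → sign 0
signature = (2, 1, 1)

Answer: (2, 1, 1)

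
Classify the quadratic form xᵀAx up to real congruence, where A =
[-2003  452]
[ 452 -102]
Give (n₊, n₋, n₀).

Answer: (0, 2, 0)

Derivation:
step 0: pivot -2003 → sign −
step 1: pivot -2/2003 → sign −
signature = (0, 2, 0)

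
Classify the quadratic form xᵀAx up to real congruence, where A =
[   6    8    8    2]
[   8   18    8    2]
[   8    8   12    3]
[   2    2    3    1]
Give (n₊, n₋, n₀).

Answer: (4, 0, 0)

Derivation:
step 0: pivot 6 → sign +
step 1: pivot 22/3 → sign +
step 2: pivot 4/11 → sign +
step 3: pivot 1/4 → sign +
signature = (4, 0, 0)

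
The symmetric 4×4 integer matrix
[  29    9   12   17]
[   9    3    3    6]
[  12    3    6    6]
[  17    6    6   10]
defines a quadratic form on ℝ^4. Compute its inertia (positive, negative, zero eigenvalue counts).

Answer: (2, 2, 0)

Derivation:
step 0: pivot 29 → sign +
step 1: pivot 6/29 → sign +
step 2: pivot -3/2 → sign −
step 3: pivot -1 → sign −
signature = (2, 2, 0)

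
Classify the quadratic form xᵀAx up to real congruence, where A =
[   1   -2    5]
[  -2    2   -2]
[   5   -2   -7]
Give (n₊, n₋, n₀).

Answer: (1, 1, 1)

Derivation:
step 0: pivot 1 → sign +
step 1: pivot -2 → sign −
step 2: row/col 2 already zero → sign 0
signature = (1, 1, 1)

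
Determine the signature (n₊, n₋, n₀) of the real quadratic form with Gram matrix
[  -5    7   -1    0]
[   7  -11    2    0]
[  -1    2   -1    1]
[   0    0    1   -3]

Answer: (0, 4, 0)

Derivation:
step 0: pivot -5 → sign −
step 1: pivot -6/5 → sign −
step 2: pivot -1/2 → sign −
step 3: pivot -1 → sign −
signature = (0, 4, 0)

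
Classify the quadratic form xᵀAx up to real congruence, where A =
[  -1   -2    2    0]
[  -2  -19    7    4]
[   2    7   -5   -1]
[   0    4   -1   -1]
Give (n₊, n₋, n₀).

step 0: pivot -1 → sign −
step 1: pivot -15 → sign −
step 2: pivot -2/5 → sign −
step 3: pivot 1/6 → sign +
signature = (1, 3, 0)

Answer: (1, 3, 0)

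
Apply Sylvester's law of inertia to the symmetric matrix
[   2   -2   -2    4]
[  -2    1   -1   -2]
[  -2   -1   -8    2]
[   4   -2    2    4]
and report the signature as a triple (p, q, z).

step 0: pivot 2 → sign +
step 1: pivot -1 → sign −
step 2: pivot -1 → sign −
step 3: row/col 3 already zero → sign 0
signature = (1, 2, 1)

Answer: (1, 2, 1)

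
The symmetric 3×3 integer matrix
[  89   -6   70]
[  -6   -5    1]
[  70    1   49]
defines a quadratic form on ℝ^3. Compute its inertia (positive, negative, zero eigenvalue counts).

Answer: (1, 2, 0)

Derivation:
step 0: pivot 89 → sign +
step 1: pivot -481/89 → sign −
step 2: pivot -2/481 → sign −
signature = (1, 2, 0)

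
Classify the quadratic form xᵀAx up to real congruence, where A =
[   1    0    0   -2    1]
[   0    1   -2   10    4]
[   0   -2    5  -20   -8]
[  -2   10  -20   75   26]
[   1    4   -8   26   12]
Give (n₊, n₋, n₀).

Answer: (3, 2, 0)

Derivation:
step 0: pivot 1 → sign +
step 1: pivot 1 → sign +
step 2: pivot 1 → sign +
step 3: pivot -29 → sign −
step 4: pivot -1/29 → sign −
signature = (3, 2, 0)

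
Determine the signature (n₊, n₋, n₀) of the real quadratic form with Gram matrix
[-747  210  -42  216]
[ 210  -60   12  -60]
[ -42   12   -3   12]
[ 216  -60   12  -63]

step 0: pivot -747 → sign −
step 1: pivot -80/83 → sign −
step 2: pivot -3/5 → sign −
step 3: row/col 3 already zero → sign 0
signature = (0, 3, 1)

Answer: (0, 3, 1)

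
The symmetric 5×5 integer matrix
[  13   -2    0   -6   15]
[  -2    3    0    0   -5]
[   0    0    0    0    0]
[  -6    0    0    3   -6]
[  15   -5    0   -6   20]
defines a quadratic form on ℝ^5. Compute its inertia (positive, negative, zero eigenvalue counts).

step 0: pivot 13 → sign +
step 1: pivot 35/13 → sign +
step 2: pivot -3/35 → sign −
step 3: row/col 3 already zero → sign 0
step 4: row/col 4 already zero → sign 0
signature = (2, 1, 2)

Answer: (2, 1, 2)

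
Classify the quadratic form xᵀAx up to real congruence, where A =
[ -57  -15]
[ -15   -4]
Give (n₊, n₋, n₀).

step 0: pivot -57 → sign −
step 1: pivot -1/19 → sign −
signature = (0, 2, 0)

Answer: (0, 2, 0)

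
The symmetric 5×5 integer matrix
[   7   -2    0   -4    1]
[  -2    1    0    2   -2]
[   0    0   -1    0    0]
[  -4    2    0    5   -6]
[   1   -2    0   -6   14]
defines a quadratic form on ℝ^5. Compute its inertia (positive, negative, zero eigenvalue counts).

Answer: (4, 1, 0)

Derivation:
step 0: pivot 7 → sign +
step 1: pivot 3/7 → sign +
step 2: pivot -1 → sign −
step 3: pivot 1 → sign +
step 4: pivot 3 → sign +
signature = (4, 1, 0)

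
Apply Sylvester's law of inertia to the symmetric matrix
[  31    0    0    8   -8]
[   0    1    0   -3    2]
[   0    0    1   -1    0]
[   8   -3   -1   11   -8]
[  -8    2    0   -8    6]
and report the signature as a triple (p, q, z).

step 0: pivot 31 → sign +
step 1: pivot 1 → sign +
step 2: pivot 1 → sign +
step 3: pivot -33/31 → sign −
step 4: pivot -2/33 → sign −
signature = (3, 2, 0)

Answer: (3, 2, 0)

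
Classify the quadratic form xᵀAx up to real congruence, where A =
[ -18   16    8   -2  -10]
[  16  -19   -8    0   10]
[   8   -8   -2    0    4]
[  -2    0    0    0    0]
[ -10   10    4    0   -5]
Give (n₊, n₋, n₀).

Answer: (3, 2, 0)

Derivation:
step 0: pivot -18 → sign −
step 1: pivot -43/9 → sign −
step 2: pivot 74/43 → sign +
step 3: pivot 26/37 → sign +
step 4: pivot 3/13 → sign +
signature = (3, 2, 0)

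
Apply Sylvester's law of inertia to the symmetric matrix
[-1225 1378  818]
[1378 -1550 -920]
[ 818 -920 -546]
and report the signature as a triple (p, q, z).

Answer: (1, 2, 0)

Derivation:
step 0: pivot -1225 → sign −
step 1: pivot 134/1225 → sign +
step 2: pivot -2/67 → sign −
signature = (1, 2, 0)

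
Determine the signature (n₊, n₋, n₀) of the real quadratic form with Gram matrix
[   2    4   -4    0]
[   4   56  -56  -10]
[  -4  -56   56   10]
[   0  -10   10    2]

Answer: (2, 1, 1)

Derivation:
step 0: pivot 2 → sign +
step 1: pivot 48 → sign +
step 2: pivot -1/12 → sign −
step 3: row/col 3 already zero → sign 0
signature = (2, 1, 1)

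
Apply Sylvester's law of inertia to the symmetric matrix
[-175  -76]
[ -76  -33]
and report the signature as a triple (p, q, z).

step 0: pivot -175 → sign −
step 1: pivot 1/175 → sign +
signature = (1, 1, 0)

Answer: (1, 1, 0)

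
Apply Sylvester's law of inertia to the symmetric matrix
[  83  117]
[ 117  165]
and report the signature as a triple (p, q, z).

Answer: (2, 0, 0)

Derivation:
step 0: pivot 83 → sign +
step 1: pivot 6/83 → sign +
signature = (2, 0, 0)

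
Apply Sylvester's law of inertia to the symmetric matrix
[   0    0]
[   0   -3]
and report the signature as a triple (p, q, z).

Answer: (0, 1, 1)

Derivation:
step 0: pivot -3 → sign −
step 1: row/col 1 already zero → sign 0
signature = (0, 1, 1)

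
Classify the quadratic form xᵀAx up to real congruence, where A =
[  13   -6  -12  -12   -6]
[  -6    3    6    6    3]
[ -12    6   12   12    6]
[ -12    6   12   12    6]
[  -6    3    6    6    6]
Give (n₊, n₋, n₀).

step 0: pivot 13 → sign +
step 1: pivot 3/13 → sign +
step 2: pivot 3 → sign +
step 3: row/col 3 already zero → sign 0
step 4: row/col 4 already zero → sign 0
signature = (3, 0, 2)

Answer: (3, 0, 2)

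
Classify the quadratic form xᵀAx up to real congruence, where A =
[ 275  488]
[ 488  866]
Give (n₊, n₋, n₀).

step 0: pivot 275 → sign +
step 1: pivot 6/275 → sign +
signature = (2, 0, 0)

Answer: (2, 0, 0)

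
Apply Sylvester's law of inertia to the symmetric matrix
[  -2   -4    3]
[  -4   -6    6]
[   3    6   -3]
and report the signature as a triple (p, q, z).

step 0: pivot -2 → sign −
step 1: pivot 2 → sign +
step 2: pivot 3/2 → sign +
signature = (2, 1, 0)

Answer: (2, 1, 0)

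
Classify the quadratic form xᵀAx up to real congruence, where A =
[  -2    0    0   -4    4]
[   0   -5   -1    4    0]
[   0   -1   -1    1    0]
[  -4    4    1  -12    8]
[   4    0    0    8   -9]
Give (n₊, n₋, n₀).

step 0: pivot -2 → sign −
step 1: pivot -5 → sign −
step 2: pivot -4/5 → sign −
step 3: pivot -3/4 → sign −
step 4: pivot -1 → sign −
signature = (0, 5, 0)

Answer: (0, 5, 0)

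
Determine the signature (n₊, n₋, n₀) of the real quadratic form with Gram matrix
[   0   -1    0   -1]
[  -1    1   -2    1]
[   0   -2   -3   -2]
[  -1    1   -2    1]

step 0: pivot 1 → sign +
step 1: pivot -1 → sign −
step 2: pivot -3 → sign −
step 3: row/col 3 already zero → sign 0
signature = (1, 2, 1)

Answer: (1, 2, 1)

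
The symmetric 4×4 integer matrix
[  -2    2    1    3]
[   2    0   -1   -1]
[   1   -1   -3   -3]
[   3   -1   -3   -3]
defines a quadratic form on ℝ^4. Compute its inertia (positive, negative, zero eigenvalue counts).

step 0: pivot -2 → sign −
step 1: pivot 2 → sign +
step 2: pivot -5/2 → sign −
step 3: pivot 2/5 → sign +
signature = (2, 2, 0)

Answer: (2, 2, 0)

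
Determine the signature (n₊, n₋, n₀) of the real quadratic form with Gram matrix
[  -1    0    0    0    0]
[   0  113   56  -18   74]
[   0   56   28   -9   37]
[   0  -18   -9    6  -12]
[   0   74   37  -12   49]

step 0: pivot -1 → sign −
step 1: pivot 113 → sign +
step 2: pivot 28/113 → sign +
step 3: pivot 87/28 → sign +
step 4: pivot 3/29 → sign +
signature = (4, 1, 0)

Answer: (4, 1, 0)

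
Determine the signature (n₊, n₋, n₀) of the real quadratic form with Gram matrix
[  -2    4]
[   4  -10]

Answer: (0, 2, 0)

Derivation:
step 0: pivot -2 → sign −
step 1: pivot -2 → sign −
signature = (0, 2, 0)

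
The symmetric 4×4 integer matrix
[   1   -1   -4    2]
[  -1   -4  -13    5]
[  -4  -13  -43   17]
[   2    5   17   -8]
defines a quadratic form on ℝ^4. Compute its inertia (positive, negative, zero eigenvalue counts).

step 0: pivot 1 → sign +
step 1: pivot -5 → sign −
step 2: pivot -6/5 → sign −
step 3: pivot -1 → sign −
signature = (1, 3, 0)

Answer: (1, 3, 0)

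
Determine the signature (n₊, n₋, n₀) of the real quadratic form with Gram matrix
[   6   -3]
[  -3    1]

step 0: pivot 6 → sign +
step 1: pivot -1/2 → sign −
signature = (1, 1, 0)

Answer: (1, 1, 0)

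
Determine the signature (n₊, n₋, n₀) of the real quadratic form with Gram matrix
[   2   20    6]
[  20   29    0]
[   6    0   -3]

step 0: pivot 2 → sign +
step 1: pivot -171 → sign −
step 2: pivot 1/19 → sign +
signature = (2, 1, 0)

Answer: (2, 1, 0)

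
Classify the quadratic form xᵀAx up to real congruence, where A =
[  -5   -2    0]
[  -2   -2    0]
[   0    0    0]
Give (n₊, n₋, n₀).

Answer: (0, 2, 1)

Derivation:
step 0: pivot -5 → sign −
step 1: pivot -6/5 → sign −
step 2: row/col 2 already zero → sign 0
signature = (0, 2, 1)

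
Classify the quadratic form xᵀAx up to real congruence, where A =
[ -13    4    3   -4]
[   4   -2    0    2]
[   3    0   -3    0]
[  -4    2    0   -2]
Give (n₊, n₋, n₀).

Answer: (0, 3, 1)

Derivation:
step 0: pivot -13 → sign −
step 1: pivot -10/13 → sign −
step 2: pivot -6/5 → sign −
step 3: row/col 3 already zero → sign 0
signature = (0, 3, 1)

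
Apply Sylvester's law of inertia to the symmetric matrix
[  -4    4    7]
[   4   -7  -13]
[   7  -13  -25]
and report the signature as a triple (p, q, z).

Answer: (0, 3, 0)

Derivation:
step 0: pivot -4 → sign −
step 1: pivot -3 → sign −
step 2: pivot -3/4 → sign −
signature = (0, 3, 0)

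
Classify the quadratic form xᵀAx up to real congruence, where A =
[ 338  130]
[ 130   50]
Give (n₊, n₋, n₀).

step 0: pivot 338 → sign +
step 1: row/col 1 already zero → sign 0
signature = (1, 0, 1)

Answer: (1, 0, 1)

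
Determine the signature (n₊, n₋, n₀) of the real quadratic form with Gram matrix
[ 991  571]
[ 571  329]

Answer: (1, 1, 0)

Derivation:
step 0: pivot 991 → sign +
step 1: pivot -2/991 → sign −
signature = (1, 1, 0)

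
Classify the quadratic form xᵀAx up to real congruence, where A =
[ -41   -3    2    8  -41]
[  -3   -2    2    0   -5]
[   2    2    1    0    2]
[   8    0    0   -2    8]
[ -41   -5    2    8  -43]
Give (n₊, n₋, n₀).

step 0: pivot -41 → sign −
step 1: pivot -73/41 → sign −
step 2: pivot 221/73 → sign +
step 3: pivot -58/221 → sign −
step 4: pivot -6/29 → sign −
signature = (1, 4, 0)

Answer: (1, 4, 0)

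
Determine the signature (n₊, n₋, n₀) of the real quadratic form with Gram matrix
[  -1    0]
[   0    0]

step 0: pivot -1 → sign −
step 1: row/col 1 already zero → sign 0
signature = (0, 1, 1)

Answer: (0, 1, 1)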